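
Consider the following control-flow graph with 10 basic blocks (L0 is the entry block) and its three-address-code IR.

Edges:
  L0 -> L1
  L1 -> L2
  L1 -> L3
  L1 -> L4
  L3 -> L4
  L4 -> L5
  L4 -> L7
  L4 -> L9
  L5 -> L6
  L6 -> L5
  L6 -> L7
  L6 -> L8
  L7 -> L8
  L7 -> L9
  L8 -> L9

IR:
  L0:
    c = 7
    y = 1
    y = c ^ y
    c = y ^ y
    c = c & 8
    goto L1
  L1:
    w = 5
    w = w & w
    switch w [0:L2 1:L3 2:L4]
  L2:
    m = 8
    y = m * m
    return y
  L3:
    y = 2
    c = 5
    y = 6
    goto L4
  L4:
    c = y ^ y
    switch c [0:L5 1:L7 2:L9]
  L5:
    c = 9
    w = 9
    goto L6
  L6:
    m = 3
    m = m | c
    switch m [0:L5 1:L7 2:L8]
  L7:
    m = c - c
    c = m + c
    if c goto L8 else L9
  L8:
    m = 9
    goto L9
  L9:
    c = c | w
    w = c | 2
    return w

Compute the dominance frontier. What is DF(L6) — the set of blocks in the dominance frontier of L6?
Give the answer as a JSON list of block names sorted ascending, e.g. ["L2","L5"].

Answer: ["L5", "L7", "L8"]

Working:
idom tree: L1←L0 L2←L1 L3←L1 L4←L1 L5←L4 L6←L5 L7←L4 L8←L4 L9←L4
Dom∩ at merges:
  L4: preds {L1,L3}: {L0,L1} ∩ {L0,L1,L3} = {L0,L1}; idom=L1
  L5: preds {L4,L6}: {L0,L1,L4} ∩ {L0,L1,L4,L5,L6} = {L0,L1,L4}; idom=L4
  L7: preds {L4,L6}: {L0,L1,L4} ∩ {L0,L1,L4,L5,L6} = {L0,L1,L4}; idom=L4
  L8: preds {L6,L7}: {L0,L1,L4,L5,L6} ∩ {L0,L1,L4,L7} = {L0,L1,L4}; idom=L4
  L9: preds {L4,L7,L8}: {L0,L1,L4} ∩ {L0,L1,L4,L7} ∩ {L0,L1,L4,L8} = {L0,L1,L4}; idom=L4

Frontier:
  join L4 pred L1: · stop@L1
  join L4 pred L3: L3 stop@L1
  join L5 pred L4: · stop@L4
  join L5 pred L6: L6→L5 stop@L4
  join L7 pred L4: · stop@L4
  join L7 pred L6: L6→L5 stop@L4
  join L8 pred L6: L6→L5 stop@L4
  join L8 pred L7: L7 stop@L4
  join L9 pred L4: · stop@L4
  join L9 pred L7: L7 stop@L4
  join L9 pred L8: L8 stop@L4
  DF(L0)=∅
  DF(L1)=∅
  DF(L2)=∅
  DF(L3)={L4}
  DF(L4)=∅
  DF(L5)={L5,L7,L8}
  DF(L6)={L5,L7,L8}
  DF(L7)={L8,L9}
  DF(L8)={L9}
  DF(L9)=∅

DF(L6) = ["L5", "L7", "L8"]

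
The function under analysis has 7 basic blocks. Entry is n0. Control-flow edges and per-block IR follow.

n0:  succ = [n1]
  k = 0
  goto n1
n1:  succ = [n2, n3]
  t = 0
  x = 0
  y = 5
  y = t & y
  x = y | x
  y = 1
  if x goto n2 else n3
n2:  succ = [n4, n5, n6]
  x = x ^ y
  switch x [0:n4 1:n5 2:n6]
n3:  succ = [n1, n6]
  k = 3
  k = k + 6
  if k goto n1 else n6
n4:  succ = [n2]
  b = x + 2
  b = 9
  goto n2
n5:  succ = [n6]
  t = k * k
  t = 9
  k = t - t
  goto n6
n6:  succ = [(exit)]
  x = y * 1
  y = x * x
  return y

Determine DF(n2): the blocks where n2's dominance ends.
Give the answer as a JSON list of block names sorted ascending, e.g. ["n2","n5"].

idom tree: n1←n0 n2←n1 n3←n1 n4←n2 n5←n2 n6←n1
Dom at joins:
  n1: preds {n0,n3}: {n0} ∩ {n0,n1,n3} = {n0}; idom=n0
  n2: preds {n1,n4}: {n0,n1} ∩ {n0,n1,n2,n4} = {n0,n1}; idom=n1
  n6: preds {n2,n3,n5}: {n0,n1,n2} ∩ {n0,n1,n3} ∩ {n0,n1,n2,n5} = {n0,n1}; idom=n1

DF walk-up:
  n1←n0: walk · to n0
  n1←n3: walk n3→n1 to n0
  n2←n1: walk · to n1
  n2←n4: walk n4→n2 to n1
  n6←n2: walk n2 to n1
  n6←n3: walk n3 to n1
  n6←n5: walk n5→n2 to n1
  n0 → ∅
  n1 → {n1}
  n2 → {n2,n6}
  n3 → {n1,n6}
  n4 → {n2}
  n5 → {n6}
  n6 → ∅

DF(n2) = ["n2", "n6"]

Answer: ["n2", "n6"]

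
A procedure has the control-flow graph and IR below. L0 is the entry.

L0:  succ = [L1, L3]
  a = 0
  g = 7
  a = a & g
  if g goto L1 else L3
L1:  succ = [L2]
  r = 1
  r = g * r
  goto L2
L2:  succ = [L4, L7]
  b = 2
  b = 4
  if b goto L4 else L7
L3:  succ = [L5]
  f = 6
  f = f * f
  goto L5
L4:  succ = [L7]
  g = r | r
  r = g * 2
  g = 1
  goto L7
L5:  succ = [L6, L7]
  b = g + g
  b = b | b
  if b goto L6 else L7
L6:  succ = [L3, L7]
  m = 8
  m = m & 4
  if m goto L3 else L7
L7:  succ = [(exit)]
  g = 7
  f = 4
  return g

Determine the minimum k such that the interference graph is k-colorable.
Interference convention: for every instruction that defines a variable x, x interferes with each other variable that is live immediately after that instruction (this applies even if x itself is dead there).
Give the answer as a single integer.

def/use:
  L0 def {a,g} use ∅
  L1 def {r} use {g}
  L2 def {b} use ∅
  L3 def {f} use ∅
  L4 def {g,r} use {r}
  L5 def {b} use {g}
  L6 def {m} use ∅
  L7 def {f,g} use ∅

Live sets:
  L0 li=∅ lo={g}
  L1 li={g} lo={r}
  L2 li={r} lo={r}
  L3 li={g} lo={g}
  L4 li={r} lo=∅
  L5 li={g} lo={g}
  L6 li={g} lo={g}
  L7 li=∅ lo=∅

Conflict graph:
  a — {g}
  b — {g,r}
  f — {g}
  g — {a,b,f,m,r}
  m — {g}
  r — {b,g}

Registers:
  lower bound: {b,g,r} mutually conflict ⇒ χ ≥ 3
  3-colouring: R0={g}  R1={a,b,f,m}  R2={r}
  χ = 3

Answer: 3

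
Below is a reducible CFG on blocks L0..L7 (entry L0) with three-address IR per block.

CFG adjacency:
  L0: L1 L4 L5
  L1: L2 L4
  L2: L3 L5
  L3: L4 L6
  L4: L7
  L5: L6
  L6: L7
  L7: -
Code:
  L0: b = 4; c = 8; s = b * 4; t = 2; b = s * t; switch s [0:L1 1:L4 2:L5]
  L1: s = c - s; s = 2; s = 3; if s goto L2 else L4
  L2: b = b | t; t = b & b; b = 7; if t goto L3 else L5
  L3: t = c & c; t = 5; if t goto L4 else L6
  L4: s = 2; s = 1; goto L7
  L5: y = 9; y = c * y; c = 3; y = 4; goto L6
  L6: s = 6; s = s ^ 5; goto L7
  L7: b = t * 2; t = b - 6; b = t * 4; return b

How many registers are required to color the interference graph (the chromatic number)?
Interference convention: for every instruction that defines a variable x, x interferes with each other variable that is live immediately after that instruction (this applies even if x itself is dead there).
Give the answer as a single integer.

def/use:
  L0 def {b,c,s,t} use ∅
  L1 def {s} use {c,s}
  L2 def {b,t} use {b,t}
  L3 def {t} use {c}
  L4 def {s} use ∅
  L5 def {c,y} use {c}
  L6 def {s} use ∅
  L7 def {b,t} use {t}

Liveness:
  L0 li=∅ lo={b,c,s,t}
  L1 li={b,c,s,t} lo={b,c,t}
  L2 li={b,c,t} lo={c,t}
  L3 li={c} lo={t}
  L4 li={t} lo={t}
  L5 li={c,t} lo={t}
  L6 li={t} lo={t}
  L7 li={t} lo=∅

Interference:
  b↔{c,s,t}
  c↔{b,s,t,y}
  s↔{b,c,t}
  t↔{b,c,s,y}
  y↔{c,t}

Chromatic number:
  clique {b,c,s,t} ⇒ need ≥ 4
  assign b→r2 c→r0 s→r3 t→r1 y→r2 — no edge inside a register ⇒ χ ≤ 4
  χ = 4

Answer: 4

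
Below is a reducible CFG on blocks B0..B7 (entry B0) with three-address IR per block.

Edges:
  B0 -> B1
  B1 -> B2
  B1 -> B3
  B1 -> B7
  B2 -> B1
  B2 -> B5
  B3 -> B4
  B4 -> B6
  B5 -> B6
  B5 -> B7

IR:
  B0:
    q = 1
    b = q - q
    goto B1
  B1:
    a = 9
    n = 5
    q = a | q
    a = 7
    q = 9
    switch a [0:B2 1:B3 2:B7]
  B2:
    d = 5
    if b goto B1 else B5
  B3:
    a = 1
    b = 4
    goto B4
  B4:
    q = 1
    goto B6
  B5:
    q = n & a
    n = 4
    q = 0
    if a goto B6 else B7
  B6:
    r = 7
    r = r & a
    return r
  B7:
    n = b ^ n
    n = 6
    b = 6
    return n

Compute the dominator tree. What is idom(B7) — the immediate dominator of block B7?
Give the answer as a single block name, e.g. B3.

idom tree: B1←B0 B2←B1 B3←B1 B4←B3 B5←B2 B6←B1 B7←B1
Dom∩ at merges:
  B1: preds {B0,B2}: {B0} ∩ {B0,B1,B2} = {B0}; idom=B0
  B6: preds {B4,B5}: {B0,B1,B3,B4} ∩ {B0,B1,B2,B5} = {B0,B1}; idom=B1
  B7: preds {B1,B5}: {B0,B1} ∩ {B0,B1,B2,B5} = {B0,B1}; idom=B1

idom(B7) = B1

Answer: B1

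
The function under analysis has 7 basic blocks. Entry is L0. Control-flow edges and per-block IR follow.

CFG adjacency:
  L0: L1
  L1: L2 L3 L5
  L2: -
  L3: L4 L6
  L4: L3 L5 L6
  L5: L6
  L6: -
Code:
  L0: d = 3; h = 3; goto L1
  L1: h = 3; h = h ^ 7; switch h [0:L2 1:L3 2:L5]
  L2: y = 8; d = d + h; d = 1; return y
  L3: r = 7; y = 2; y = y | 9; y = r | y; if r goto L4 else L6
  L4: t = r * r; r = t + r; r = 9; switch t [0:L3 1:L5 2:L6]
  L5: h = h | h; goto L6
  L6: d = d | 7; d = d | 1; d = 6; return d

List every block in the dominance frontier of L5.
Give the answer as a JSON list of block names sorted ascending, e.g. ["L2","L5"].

idom tree: L1←L0 L2←L1 L3←L1 L4←L3 L5←L1 L6←L1
Dom∩ at merges:
  L3: preds {L1,L4}: {L0,L1} ∩ {L0,L1,L3,L4} = {L0,L1}; idom=L1
  L5: preds {L1,L4}: {L0,L1} ∩ {L0,L1,L3,L4} = {L0,L1}; idom=L1
  L6: preds {L3,L4,L5}: {L0,L1,L3} ∩ {L0,L1,L3,L4} ∩ {L0,L1,L5} = {L0,L1}; idom=L1

DF derivation:
  join L3 pred L1: · stop@L1
  join L3 pred L4: L4→L3 stop@L1
  join L5 pred L1: · stop@L1
  join L5 pred L4: L4→L3 stop@L1
  join L6 pred L3: L3 stop@L1
  join L6 pred L4: L4→L3 stop@L1
  join L6 pred L5: L5 stop@L1
  L0 → ∅
  L1 → ∅
  L2 → ∅
  L3 → {L3,L5,L6}
  L4 → {L3,L5,L6}
  L5 → {L6}
  L6 → ∅

DF(L5) = ["L6"]

Answer: ["L6"]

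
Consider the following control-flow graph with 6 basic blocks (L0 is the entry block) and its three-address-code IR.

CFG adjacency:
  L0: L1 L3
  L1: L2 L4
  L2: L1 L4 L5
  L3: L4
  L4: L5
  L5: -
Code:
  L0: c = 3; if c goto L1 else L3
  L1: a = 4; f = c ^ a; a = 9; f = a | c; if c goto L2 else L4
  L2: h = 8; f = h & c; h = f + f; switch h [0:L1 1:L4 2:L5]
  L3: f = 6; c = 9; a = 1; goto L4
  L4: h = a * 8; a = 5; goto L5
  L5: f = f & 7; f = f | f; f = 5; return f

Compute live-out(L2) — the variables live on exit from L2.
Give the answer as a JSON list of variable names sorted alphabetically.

Per-block:
  L0: {c} / ∅
  L1: {a,f} / {c}
  L2: {f,h} / {c}
  L3: {a,c,f} / ∅
  L4: {a,h} / {a}
  L5: {f} / {f}

Backward fixpoint:
  L0 li=∅ lo={c}
  L1 li={c} lo={a,c,f}
  L2 li={a,c} lo={a,c,f}
  L3 li=∅ lo={a,f}
  L4 li={a,f} lo={f}
  L5 li={f} lo=∅

live-out(L2) = ["a", "c", "f"]

Answer: ["a", "c", "f"]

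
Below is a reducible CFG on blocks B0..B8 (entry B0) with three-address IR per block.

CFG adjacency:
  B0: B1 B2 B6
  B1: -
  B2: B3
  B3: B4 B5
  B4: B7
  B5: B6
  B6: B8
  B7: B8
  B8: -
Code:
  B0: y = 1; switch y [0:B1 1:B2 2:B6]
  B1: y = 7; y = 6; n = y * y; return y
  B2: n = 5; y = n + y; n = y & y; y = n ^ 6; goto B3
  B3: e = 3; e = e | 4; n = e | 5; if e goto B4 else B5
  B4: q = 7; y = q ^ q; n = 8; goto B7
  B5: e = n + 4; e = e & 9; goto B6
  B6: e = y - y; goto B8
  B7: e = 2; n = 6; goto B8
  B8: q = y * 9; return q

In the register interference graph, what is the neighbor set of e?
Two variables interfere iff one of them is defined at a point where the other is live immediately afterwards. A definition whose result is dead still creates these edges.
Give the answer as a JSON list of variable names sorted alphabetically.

Answer: ["n", "y"]

Derivation:
Per-block:
  B0 def {y} use ∅
  B1 def {n,y} use ∅
  B2 def {n,y} use {y}
  B3 def {e,n} use ∅
  B4 def {n,q,y} use ∅
  B5 def {e} use {n}
  B6 def {e} use {y}
  B7 def {e,n} use ∅
  B8 def {q} use {y}

Backward fixpoint:
  B0 li=∅ lo={y}
  B1 li=∅ lo=∅
  B2 li={y} lo={y}
  B3 li={y} lo={n,y}
  B4 li=∅ lo={y}
  B5 li={n,y} lo={y}
  B6 li={y} lo={y}
  B7 li={y} lo={y}
  B8 li={y} lo=∅

Interfere edges:
  e: {n,y}
  n: {e,y}
  q: ∅
  y: {e,n}

N(e) = ["n", "y"]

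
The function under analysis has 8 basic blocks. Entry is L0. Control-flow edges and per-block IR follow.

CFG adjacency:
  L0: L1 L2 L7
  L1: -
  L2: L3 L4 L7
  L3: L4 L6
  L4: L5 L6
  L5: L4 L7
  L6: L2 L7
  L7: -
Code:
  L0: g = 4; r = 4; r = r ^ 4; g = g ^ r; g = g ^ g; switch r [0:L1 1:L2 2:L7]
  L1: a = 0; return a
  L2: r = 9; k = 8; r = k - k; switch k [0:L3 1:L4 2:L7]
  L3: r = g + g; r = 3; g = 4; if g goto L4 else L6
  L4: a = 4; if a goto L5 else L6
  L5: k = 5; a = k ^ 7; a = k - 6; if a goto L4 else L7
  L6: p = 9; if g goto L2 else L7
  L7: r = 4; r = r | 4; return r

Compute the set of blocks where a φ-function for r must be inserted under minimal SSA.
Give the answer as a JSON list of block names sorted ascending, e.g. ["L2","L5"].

idom tree: L1←L0 L2←L0 L3←L2 L4←L2 L5←L4 L6←L2 L7←L0
Dom at joins:
  L2: preds {L0,L6}: {L0} ∩ {L0,L2,L6} = {L0}; idom=L0
  L4: preds {L2,L3,L5}: {L0,L2} ∩ {L0,L2,L3} ∩ {L0,L2,L4,L5} = {L0,L2}; idom=L2
  L6: preds {L3,L4}: {L0,L2,L3} ∩ {L0,L2,L4} = {L0,L2}; idom=L2
  L7: preds {L0,L2,L5,L6}: {L0} ∩ {L0,L2} ∩ {L0,L2,L4,L5} ∩ {L0,L2,L6} = {L0}; idom=L0

DF derivation:
  L2←L0: walk · to L0
  L2←L6: walk L6→L2 to L0
  L4←L2: walk · to L2
  L4←L3: walk L3 to L2
  L4←L5: walk L5→L4 to L2
  L6←L3: walk L3 to L2
  L6←L4: walk L4 to L2
  L7←L0: walk · to L0
  L7←L2: walk L2 to L0
  L7←L5: walk L5→L4→L2 to L0
  L7←L6: walk L6→L2 to L0
  L0: DF=∅
  L1: DF=∅
  L2: DF={L2,L7}
  L3: DF={L4,L6}
  L4: DF={L4,L6,L7}
  L5: DF={L4,L7}
  L6: DF={L2,L7}
  L7: DF=∅

φ for r: defs {L0,L2,L3,L7}
  DF⁺ = {L2,L4,L6,L7}

Answer: ["L2", "L4", "L6", "L7"]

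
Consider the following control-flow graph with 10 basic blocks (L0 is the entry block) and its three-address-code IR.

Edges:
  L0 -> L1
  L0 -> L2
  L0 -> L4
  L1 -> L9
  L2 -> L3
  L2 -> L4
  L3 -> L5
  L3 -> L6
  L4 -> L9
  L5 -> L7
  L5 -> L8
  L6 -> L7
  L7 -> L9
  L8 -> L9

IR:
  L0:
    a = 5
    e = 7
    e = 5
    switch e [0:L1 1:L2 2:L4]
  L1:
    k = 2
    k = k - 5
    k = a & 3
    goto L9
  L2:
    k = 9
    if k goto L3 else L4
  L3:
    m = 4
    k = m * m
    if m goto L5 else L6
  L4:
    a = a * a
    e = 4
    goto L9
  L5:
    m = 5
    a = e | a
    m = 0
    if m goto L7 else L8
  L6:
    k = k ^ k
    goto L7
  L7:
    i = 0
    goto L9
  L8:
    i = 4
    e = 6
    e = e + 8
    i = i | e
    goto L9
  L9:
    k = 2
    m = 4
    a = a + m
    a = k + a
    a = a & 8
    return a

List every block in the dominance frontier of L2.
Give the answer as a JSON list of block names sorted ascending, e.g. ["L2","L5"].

Answer: ["L4", "L9"]

Analysis:
idom tree: L1←L0 L2←L0 L3←L2 L4←L0 L5←L3 L6←L3 L7←L3 L8←L5 L9←L0
Dom at joins:
  L4: preds {L0,L2}: {L0} ∩ {L0,L2} = {L0}; idom=L0
  L7: preds {L5,L6}: {L0,L2,L3,L5} ∩ {L0,L2,L3,L6} = {L0,L2,L3}; idom=L3
  L9: preds {L1,L4,L7,L8}: {L0,L1} ∩ {L0,L4} ∩ {L0,L2,L3,L7} ∩ {L0,L2,L3,L5,L8} = {L0}; idom=L0

DF derivation:
  L4←L0: walk · to L0
  L4←L2: walk L2 to L0
  L7←L5: walk L5 to L3
  L7←L6: walk L6 to L3
  L9←L1: walk L1 to L0
  L9←L4: walk L4 to L0
  L9←L7: walk L7→L3→L2 to L0
  L9←L8: walk L8→L5→L3→L2 to L0
  L0: DF=∅
  L1: DF={L9}
  L2: DF={L4,L9}
  L3: DF={L9}
  L4: DF={L9}
  L5: DF={L7,L9}
  L6: DF={L7}
  L7: DF={L9}
  L8: DF={L9}
  L9: DF=∅

DF(L2) = ["L4", "L9"]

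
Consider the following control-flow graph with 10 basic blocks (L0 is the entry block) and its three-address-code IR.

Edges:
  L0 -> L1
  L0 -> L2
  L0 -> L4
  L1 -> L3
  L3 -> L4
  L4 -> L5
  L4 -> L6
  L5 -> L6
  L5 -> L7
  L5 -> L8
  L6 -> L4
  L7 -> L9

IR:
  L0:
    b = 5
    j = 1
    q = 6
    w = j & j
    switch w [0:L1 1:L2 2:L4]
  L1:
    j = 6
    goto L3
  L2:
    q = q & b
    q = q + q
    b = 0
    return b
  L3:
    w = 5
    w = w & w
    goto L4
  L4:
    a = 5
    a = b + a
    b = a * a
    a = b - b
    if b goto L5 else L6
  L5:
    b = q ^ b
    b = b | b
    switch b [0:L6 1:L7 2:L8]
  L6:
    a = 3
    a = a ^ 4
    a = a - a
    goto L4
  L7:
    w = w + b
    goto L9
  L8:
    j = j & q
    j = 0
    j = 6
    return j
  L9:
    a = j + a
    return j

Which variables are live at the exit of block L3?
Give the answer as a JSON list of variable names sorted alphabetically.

Answer: ["b", "j", "q", "w"]

Analysis:
Block summaries:
  L0 def {b,j,q,w} use ∅
  L1 def {j} use ∅
  L2 def {b,q} use {b,q}
  L3 def {w} use ∅
  L4 def {a,b} use {b}
  L5 def {b} use {b,q}
  L6 def {a} use ∅
  L7 def {w} use {b,w}
  L8 def {j} use {j,q}
  L9 def {a} use {a,j}

Liveness:
  live L0: ∅→{b,j,q,w}
  live L1: {b,q}→{b,j,q}
  live L2: {b,q}→∅
  live L3: {b,j,q}→{b,j,q,w}
  live L4: {b,j,q,w}→{a,b,j,q,w}
  live L5: {a,b,j,q,w}→{a,b,j,q,w}
  live L6: {b,j,q,w}→{b,j,q,w}
  live L7: {a,b,j,w}→{a,j}
  live L8: {j,q}→∅
  live L9: {a,j}→∅

live-out(L3) = ["b", "j", "q", "w"]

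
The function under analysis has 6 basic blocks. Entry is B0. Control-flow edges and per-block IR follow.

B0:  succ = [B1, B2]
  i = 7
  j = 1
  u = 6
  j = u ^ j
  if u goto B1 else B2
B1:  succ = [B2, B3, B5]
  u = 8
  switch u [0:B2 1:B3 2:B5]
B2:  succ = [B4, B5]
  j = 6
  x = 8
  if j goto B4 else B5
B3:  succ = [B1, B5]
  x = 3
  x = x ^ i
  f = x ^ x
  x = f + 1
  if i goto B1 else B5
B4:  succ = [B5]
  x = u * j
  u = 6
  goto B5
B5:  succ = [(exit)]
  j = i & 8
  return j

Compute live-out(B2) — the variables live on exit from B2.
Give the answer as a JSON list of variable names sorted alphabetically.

Answer: ["i", "j", "u"]

Analysis:
Per-block:
  B0: def={i,j,u} ue=∅
  B1: def={u} ue=∅
  B2: def={j,x} ue=∅
  B3: def={f,x} ue={i}
  B4: def={u,x} ue={j,u}
  B5: def={j} ue={i}

Liveness:
  live B0: ∅→{i,u}
  live B1: {i}→{i,u}
  live B2: {i,u}→{i,j,u}
  live B3: {i}→{i}
  live B4: {i,j,u}→{i}
  live B5: {i}→∅

live-out(B2) = ["i", "j", "u"]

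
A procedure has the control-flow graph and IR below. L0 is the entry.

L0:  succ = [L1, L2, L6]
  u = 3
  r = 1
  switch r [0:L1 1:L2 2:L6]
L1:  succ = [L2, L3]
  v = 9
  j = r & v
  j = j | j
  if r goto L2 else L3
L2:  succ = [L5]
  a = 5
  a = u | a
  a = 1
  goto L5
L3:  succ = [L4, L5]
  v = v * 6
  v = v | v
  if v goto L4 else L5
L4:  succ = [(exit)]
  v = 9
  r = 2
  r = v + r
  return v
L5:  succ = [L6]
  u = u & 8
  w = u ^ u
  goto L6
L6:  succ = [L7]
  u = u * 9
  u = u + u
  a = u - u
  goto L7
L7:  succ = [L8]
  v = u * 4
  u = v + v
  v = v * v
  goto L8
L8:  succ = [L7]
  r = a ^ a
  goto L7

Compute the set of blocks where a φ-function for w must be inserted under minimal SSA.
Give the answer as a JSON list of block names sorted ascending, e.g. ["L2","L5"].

idom tree: L1←L0 L2←L0 L3←L1 L4←L3 L5←L0 L6←L0 L7←L6 L8←L7
Dom∩ at merges:
  L2: preds {L0,L1}: {L0} ∩ {L0,L1} = {L0}; idom=L0
  L5: preds {L2,L3}: {L0,L2} ∩ {L0,L1,L3} = {L0}; idom=L0
  L6: preds {L0,L5}: {L0} ∩ {L0,L5} = {L0}; idom=L0
  L7: preds {L6,L8}: {L0,L6} ∩ {L0,L6,L7,L8} = {L0,L6}; idom=L6

DF derivation:
  join L2 pred L0: · stop@L0
  join L2 pred L1: L1 stop@L0
  join L5 pred L2: L2 stop@L0
  join L5 pred L3: L3→L1 stop@L0
  join L6 pred L0: · stop@L0
  join L6 pred L5: L5 stop@L0
  join L7 pred L6: · stop@L6
  join L7 pred L8: L8→L7 stop@L6
  DF(L0)=∅
  DF(L1)={L2,L5}
  DF(L2)={L5}
  DF(L3)={L5}
  DF(L4)=∅
  DF(L5)={L6}
  DF(L6)=∅
  DF(L7)={L7}
  DF(L8)={L7}

φ for w: defs {L5}
  DF⁺ = {L6}

Answer: ["L6"]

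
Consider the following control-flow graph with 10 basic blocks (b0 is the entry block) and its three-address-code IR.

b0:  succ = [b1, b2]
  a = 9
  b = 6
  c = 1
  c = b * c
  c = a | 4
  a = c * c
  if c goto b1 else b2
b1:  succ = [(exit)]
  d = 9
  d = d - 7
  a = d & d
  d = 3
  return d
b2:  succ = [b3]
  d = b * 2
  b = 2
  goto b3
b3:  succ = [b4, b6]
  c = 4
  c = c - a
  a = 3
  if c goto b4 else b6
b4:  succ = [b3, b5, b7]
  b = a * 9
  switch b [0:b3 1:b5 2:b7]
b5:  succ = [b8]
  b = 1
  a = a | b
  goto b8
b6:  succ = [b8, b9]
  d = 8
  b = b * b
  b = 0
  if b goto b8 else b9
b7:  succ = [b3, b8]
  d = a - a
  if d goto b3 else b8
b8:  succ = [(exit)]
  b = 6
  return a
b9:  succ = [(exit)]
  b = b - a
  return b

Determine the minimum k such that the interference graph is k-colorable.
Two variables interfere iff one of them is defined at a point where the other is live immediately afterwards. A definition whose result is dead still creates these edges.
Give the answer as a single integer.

Answer: 3

Analysis:
Block summaries:
  b0 def {a,b,c} use ∅
  b1 def {a,d} use ∅
  b2 def {b,d} use {b}
  b3 def {a,c} use {a}
  b4 def {b} use {a}
  b5 def {a,b} use {a}
  b6 def {b,d} use {b}
  b7 def {d} use {a}
  b8 def {b} use {a}
  b9 def {b} use {a,b}

Live sets:
  b0: in=∅ out={a,b}
  b1: in=∅ out=∅
  b2: in={a,b} out={a,b}
  b3: in={a,b} out={a,b}
  b4: in={a} out={a,b}
  b5: in={a} out={a}
  b6: in={a,b} out={a,b}
  b7: in={a,b} out={a,b}
  b8: in={a} out=∅
  b9: in={a,b} out=∅

Interfere edges:
  a — {b,c,d}
  b — {a,c,d}
  c — {a,b}
  d — {a,b}

Colouring:
  {a,b,c} pairwise interfere (3-clique) ⇒ χ ≥ 3
  assign a→r0 b→r1 c→r2 d→r2 — no edge inside a register ⇒ χ ≤ 3
  χ = 3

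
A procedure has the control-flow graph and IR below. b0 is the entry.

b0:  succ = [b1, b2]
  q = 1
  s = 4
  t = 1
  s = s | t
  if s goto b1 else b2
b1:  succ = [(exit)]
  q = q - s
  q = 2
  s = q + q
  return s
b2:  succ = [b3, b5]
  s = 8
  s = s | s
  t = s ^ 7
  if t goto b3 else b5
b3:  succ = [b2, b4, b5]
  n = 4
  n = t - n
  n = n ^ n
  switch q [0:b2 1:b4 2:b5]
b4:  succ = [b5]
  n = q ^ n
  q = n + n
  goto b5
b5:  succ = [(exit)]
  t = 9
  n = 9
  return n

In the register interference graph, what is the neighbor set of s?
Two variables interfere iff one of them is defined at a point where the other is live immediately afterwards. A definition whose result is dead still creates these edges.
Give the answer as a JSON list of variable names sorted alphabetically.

def/use:
  b0 def {q,s,t} use ∅
  b1 def {q,s} use {q,s}
  b2 def {s,t} use ∅
  b3 def {n} use {q,t}
  b4 def {n,q} use {n,q}
  b5 def {n,t} use ∅

Live sets:
  b0: in=∅ out={q,s}
  b1: in={q,s} out=∅
  b2: in={q} out={q,t}
  b3: in={q,t} out={n,q}
  b4: in={n,q} out=∅
  b5: in=∅ out=∅

Interference:
  n — {q,t}
  q — {n,s,t}
  s — {q,t}
  t — {n,q,s}

N(s) = ["q", "t"]

Answer: ["q", "t"]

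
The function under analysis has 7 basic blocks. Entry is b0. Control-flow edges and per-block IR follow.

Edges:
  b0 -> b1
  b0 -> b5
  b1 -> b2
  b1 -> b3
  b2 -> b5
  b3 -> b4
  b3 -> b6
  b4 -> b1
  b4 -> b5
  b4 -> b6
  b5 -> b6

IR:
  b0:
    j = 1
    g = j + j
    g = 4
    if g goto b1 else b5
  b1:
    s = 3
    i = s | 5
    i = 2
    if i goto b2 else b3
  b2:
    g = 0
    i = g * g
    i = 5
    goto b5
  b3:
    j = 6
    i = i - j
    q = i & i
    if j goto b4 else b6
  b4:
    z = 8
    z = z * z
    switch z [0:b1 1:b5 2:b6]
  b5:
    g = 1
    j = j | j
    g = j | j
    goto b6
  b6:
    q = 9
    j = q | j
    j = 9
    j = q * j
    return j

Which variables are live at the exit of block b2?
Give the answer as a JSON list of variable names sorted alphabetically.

Answer: ["j"]

Working:
Block summaries:
  b0 def {g,j} use ∅
  b1 def {i,s} use ∅
  b2 def {g,i} use ∅
  b3 def {i,j,q} use {i}
  b4 def {z} use ∅
  b5 def {g,j} use {j}
  b6 def {j,q} use {j}

Live sets:
  live b0: ∅→{j}
  live b1: {j}→{i,j}
  live b2: {j}→{j}
  live b3: {i}→{j}
  live b4: {j}→{j}
  live b5: {j}→{j}
  live b6: {j}→∅

live-out(b2) = ["j"]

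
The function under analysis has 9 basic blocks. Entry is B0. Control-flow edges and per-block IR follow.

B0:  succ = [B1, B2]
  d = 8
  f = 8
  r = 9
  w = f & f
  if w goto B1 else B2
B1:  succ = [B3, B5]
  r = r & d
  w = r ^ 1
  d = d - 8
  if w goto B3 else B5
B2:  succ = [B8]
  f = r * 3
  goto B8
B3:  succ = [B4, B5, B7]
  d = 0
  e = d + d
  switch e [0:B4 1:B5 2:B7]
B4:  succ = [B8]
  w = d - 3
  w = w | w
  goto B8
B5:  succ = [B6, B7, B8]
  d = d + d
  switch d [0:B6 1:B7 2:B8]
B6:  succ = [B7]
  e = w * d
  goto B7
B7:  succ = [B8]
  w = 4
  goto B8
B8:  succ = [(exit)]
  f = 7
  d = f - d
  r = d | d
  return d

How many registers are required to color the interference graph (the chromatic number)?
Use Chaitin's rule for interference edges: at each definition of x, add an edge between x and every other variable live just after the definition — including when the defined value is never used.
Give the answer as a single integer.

Answer: 3

Working:
Block summaries:
  B0 def {d,f,r,w} use ∅
  B1 def {d,r,w} use {d,r}
  B2 def {f} use {r}
  B3 def {d,e} use ∅
  B4 def {w} use {d}
  B5 def {d} use {d}
  B6 def {e} use {d,w}
  B7 def {w} use ∅
  B8 def {d,f,r} use {d}

Liveness:
  B0: in=∅ out={d,r}
  B1: in={d,r} out={d,w}
  B2: in={d,r} out={d}
  B3: in={w} out={d,w}
  B4: in={d} out={d}
  B5: in={d,w} out={d,w}
  B6: in={d,w} out={d}
  B7: in={d} out={d}
  B8: in={d} out=∅

Interference:
  d↔{e,f,r,w}
  e↔{d,w}
  f↔{d,r}
  r↔{d,f,w}
  w↔{d,e,r}

Chromatic number:
  lower bound: {d,e,w} mutually conflict ⇒ χ ≥ 3
  assign d→r0 e→r1 f→r2 r→r1 w→r2 — no edge inside a register ⇒ χ ≤ 3
  χ = 3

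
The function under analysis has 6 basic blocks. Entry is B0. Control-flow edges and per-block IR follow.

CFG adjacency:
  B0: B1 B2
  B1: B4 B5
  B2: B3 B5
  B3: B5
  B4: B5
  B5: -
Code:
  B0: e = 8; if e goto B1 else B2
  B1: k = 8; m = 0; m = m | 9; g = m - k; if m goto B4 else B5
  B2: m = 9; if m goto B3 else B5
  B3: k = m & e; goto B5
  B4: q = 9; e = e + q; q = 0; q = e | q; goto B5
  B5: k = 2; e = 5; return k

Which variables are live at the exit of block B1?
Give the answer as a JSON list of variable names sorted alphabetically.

Answer: ["e"]

Analysis:
def/use:
  B0 def {e} use ∅
  B1 def {g,k,m} use ∅
  B2 def {m} use ∅
  B3 def {k} use {e,m}
  B4 def {e,q} use {e}
  B5 def {e,k} use ∅

Backward fixpoint:
  B0: in=∅ out={e}
  B1: in={e} out={e}
  B2: in={e} out={e,m}
  B3: in={e,m} out=∅
  B4: in={e} out=∅
  B5: in=∅ out=∅

live-out(B1) = ["e"]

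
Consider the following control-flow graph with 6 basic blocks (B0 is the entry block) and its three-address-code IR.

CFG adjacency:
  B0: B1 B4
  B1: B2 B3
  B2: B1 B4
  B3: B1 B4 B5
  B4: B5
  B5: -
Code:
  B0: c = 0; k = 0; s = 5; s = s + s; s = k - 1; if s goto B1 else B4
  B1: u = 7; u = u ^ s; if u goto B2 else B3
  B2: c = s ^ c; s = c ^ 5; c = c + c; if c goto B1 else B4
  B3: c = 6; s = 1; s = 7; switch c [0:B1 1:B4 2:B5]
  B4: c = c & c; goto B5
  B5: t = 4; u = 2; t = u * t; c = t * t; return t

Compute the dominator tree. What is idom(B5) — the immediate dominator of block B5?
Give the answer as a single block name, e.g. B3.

idom tree: B1←B0 B2←B1 B3←B1 B4←B0 B5←B0
Dom at joins:
  B1: preds {B0,B2,B3}: {B0} ∩ {B0,B1,B2} ∩ {B0,B1,B3} = {B0}; idom=B0
  B4: preds {B0,B2,B3}: {B0} ∩ {B0,B1,B2} ∩ {B0,B1,B3} = {B0}; idom=B0
  B5: preds {B3,B4}: {B0,B1,B3} ∩ {B0,B4} = {B0}; idom=B0

idom(B5) = B0

Answer: B0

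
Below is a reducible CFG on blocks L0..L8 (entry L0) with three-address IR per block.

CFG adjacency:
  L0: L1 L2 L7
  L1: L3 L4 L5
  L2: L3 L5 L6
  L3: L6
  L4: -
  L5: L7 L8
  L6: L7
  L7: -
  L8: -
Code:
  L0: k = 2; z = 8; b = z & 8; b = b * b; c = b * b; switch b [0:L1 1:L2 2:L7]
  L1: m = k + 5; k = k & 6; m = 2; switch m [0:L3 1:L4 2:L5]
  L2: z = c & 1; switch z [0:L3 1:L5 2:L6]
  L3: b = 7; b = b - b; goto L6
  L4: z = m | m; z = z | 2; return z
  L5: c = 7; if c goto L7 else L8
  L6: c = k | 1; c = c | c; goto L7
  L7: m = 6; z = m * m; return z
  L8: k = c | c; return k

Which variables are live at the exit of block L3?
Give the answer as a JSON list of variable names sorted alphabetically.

def/use:
  L0: {b,c,k,z} / ∅
  L1: {k,m} / {k}
  L2: {z} / {c}
  L3: {b} / ∅
  L4: {z} / {m}
  L5: {c} / ∅
  L6: {c} / {k}
  L7: {m,z} / ∅
  L8: {k} / {c}

Liveness:
  L0: in=∅ out={c,k}
  L1: in={k} out={k,m}
  L2: in={c,k} out={k}
  L3: in={k} out={k}
  L4: in={m} out=∅
  L5: in=∅ out={c}
  L6: in={k} out=∅
  L7: in=∅ out=∅
  L8: in={c} out=∅

live-out(L3) = ["k"]

Answer: ["k"]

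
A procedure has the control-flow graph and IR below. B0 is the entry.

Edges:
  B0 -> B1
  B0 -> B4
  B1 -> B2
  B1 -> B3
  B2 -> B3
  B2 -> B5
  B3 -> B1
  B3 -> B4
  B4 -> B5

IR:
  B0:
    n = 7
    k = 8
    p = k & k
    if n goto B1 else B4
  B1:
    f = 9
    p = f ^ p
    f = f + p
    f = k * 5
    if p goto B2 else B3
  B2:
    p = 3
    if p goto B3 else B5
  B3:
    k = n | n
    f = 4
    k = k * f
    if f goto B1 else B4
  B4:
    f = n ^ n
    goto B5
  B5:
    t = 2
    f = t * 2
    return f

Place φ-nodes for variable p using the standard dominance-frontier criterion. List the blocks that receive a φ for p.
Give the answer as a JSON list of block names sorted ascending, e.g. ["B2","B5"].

idom tree: B1←B0 B2←B1 B3←B1 B4←B0 B5←B0
Join-block Dom:
  B1: preds {B0,B3}: {B0} ∩ {B0,B1,B3} = {B0}; idom=B0
  B3: preds {B1,B2}: {B0,B1} ∩ {B0,B1,B2} = {B0,B1}; idom=B1
  B4: preds {B0,B3}: {B0} ∩ {B0,B1,B3} = {B0}; idom=B0
  B5: preds {B2,B4}: {B0,B1,B2} ∩ {B0,B4} = {B0}; idom=B0

DF derivation:
  join B1 pred B0: · stop@B0
  join B1 pred B3: B3→B1 stop@B0
  join B3 pred B1: · stop@B1
  join B3 pred B2: B2 stop@B1
  join B4 pred B0: · stop@B0
  join B4 pred B3: B3→B1 stop@B0
  join B5 pred B2: B2→B1 stop@B0
  join B5 pred B4: B4 stop@B0
  B0: DF=∅
  B1: DF={B1,B4,B5}
  B2: DF={B3,B5}
  B3: DF={B1,B4}
  B4: DF={B5}
  B5: DF=∅

φ for p: defs {B0,B1,B2}
  DF⁺ = {B1,B3,B4,B5}

Answer: ["B1", "B3", "B4", "B5"]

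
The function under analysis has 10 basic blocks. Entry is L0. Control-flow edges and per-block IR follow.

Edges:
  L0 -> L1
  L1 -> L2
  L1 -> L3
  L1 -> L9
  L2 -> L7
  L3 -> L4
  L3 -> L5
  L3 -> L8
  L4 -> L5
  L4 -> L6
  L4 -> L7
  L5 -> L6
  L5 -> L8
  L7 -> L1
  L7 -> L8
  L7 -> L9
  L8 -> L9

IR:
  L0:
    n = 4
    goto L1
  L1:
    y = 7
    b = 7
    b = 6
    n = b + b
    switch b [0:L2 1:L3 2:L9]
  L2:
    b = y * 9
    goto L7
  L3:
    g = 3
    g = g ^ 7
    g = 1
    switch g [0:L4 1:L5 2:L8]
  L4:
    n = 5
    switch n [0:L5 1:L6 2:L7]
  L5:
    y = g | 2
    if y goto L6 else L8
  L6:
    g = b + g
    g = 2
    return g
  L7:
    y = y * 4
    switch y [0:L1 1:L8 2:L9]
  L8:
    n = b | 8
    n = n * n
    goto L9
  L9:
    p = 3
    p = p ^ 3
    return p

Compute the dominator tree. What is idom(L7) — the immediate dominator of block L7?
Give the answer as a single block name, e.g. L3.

Answer: L1

Working:
idom tree: L1←L0 L2←L1 L3←L1 L4←L3 L5←L3 L6←L3 L7←L1 L8←L1 L9←L1
Join-block Dom:
  L1: preds {L0,L7}: {L0} ∩ {L0,L1,L7} = {L0}; idom=L0
  L5: preds {L3,L4}: {L0,L1,L3} ∩ {L0,L1,L3,L4} = {L0,L1,L3}; idom=L3
  L6: preds {L4,L5}: {L0,L1,L3,L4} ∩ {L0,L1,L3,L5} = {L0,L1,L3}; idom=L3
  L7: preds {L2,L4}: {L0,L1,L2} ∩ {L0,L1,L3,L4} = {L0,L1}; idom=L1
  L8: preds {L3,L5,L7}: {L0,L1,L3} ∩ {L0,L1,L3,L5} ∩ {L0,L1,L7} = {L0,L1}; idom=L1
  L9: preds {L1,L7,L8}: {L0,L1} ∩ {L0,L1,L7} ∩ {L0,L1,L8} = {L0,L1}; idom=L1

idom(L7) = L1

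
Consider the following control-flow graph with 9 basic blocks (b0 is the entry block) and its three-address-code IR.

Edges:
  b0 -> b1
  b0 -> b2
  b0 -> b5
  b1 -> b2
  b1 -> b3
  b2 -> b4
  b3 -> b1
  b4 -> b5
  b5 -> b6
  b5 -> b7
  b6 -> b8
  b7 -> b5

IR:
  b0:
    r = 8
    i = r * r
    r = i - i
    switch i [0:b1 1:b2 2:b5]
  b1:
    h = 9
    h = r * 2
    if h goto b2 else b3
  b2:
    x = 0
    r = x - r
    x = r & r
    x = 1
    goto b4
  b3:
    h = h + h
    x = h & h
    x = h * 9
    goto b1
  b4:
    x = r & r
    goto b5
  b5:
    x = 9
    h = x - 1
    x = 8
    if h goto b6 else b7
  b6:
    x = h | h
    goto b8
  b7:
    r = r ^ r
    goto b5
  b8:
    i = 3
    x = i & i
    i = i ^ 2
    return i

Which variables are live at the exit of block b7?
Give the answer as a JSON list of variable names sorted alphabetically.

Per-block:
  b0 def {i,r} use ∅
  b1 def {h} use {r}
  b2 def {r,x} use {r}
  b3 def {h,x} use {h}
  b4 def {x} use {r}
  b5 def {h,x} use ∅
  b6 def {x} use {h}
  b7 def {r} use {r}
  b8 def {i,x} use ∅

Liveness:
  b0 li=∅ lo={r}
  b1 li={r} lo={h,r}
  b2 li={r} lo={r}
  b3 li={h,r} lo={r}
  b4 li={r} lo={r}
  b5 li={r} lo={h,r}
  b6 li={h} lo=∅
  b7 li={r} lo={r}
  b8 li=∅ lo=∅

live-out(b7) = ["r"]

Answer: ["r"]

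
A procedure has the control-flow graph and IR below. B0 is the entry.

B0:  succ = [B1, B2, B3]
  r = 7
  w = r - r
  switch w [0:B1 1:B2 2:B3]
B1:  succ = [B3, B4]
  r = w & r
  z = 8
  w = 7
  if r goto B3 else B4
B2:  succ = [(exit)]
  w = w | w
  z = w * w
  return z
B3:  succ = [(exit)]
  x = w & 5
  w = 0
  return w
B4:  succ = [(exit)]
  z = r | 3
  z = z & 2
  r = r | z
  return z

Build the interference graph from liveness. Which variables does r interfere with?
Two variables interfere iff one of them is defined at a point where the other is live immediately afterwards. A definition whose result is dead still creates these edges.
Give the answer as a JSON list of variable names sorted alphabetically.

def/use:
  B0: def={r,w} ue=∅
  B1: def={r,w,z} ue={r,w}
  B2: def={w,z} ue={w}
  B3: def={w,x} ue={w}
  B4: def={r,z} ue={r}

Live sets:
  live B0: ∅→{r,w}
  live B1: {r,w}→{r,w}
  live B2: {w}→∅
  live B3: {w}→∅
  live B4: {r}→∅

Interfere edges:
  r — {w,z}
  w — {r}
  x — ∅
  z — {r}

N(r) = ["w", "z"]

Answer: ["w", "z"]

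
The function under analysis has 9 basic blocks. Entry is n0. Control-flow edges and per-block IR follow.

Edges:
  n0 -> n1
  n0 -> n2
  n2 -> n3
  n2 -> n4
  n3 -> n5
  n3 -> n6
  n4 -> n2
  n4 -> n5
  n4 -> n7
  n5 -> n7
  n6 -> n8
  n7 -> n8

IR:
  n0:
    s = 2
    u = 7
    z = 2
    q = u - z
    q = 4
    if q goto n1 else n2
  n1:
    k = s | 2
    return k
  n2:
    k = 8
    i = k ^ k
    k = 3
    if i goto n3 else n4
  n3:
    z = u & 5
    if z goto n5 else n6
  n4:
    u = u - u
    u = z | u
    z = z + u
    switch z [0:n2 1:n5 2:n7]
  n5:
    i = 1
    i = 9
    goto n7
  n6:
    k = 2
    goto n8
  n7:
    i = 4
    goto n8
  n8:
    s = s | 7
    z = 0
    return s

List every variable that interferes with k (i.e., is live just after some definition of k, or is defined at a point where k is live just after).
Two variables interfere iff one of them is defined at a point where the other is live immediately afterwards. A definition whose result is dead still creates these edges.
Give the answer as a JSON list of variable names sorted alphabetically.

Answer: ["i", "s", "u", "z"]

Analysis:
Block summaries:
  n0: def={q,s,u,z} ue=∅
  n1: def={k} ue={s}
  n2: def={i,k} ue=∅
  n3: def={z} ue={u}
  n4: def={u,z} ue={u,z}
  n5: def={i} ue=∅
  n6: def={k} ue=∅
  n7: def={i} ue=∅
  n8: def={s,z} ue={s}

Live sets:
  live n0: ∅→{s,u,z}
  live n1: {s}→∅
  live n2: {s,u,z}→{s,u,z}
  live n3: {s,u}→{s}
  live n4: {s,u,z}→{s,u,z}
  live n5: {s}→{s}
  live n6: {s}→{s}
  live n7: {s}→{s}
  live n8: {s}→∅

Interference:
  i — {k,s,u,z}
  k — {i,s,u,z}
  q — {s,u,z}
  s — {i,k,q,u,z}
  u — {i,k,q,s,z}
  z — {i,k,q,s,u}

N(k) = ["i", "s", "u", "z"]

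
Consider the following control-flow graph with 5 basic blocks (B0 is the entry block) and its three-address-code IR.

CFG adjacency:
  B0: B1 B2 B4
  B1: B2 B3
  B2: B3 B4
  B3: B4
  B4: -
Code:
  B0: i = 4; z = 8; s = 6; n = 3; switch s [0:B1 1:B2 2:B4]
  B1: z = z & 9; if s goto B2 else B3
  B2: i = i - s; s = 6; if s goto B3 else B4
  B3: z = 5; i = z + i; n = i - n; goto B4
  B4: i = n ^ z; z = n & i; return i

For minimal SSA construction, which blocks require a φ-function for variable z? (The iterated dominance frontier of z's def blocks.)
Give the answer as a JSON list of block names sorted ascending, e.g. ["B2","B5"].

idom tree: B1←B0 B2←B0 B3←B0 B4←B0
Join-block Dom:
  B2: preds {B0,B1}: {B0} ∩ {B0,B1} = {B0}; idom=B0
  B3: preds {B1,B2}: {B0,B1} ∩ {B0,B2} = {B0}; idom=B0
  B4: preds {B0,B2,B3}: {B0} ∩ {B0,B2} ∩ {B0,B3} = {B0}; idom=B0

Frontier:
  B2←B0: walk · to B0
  B2←B1: walk B1 to B0
  B3←B1: walk B1 to B0
  B3←B2: walk B2 to B0
  B4←B0: walk · to B0
  B4←B2: walk B2 to B0
  B4←B3: walk B3 to B0
  B0: DF=∅
  B1: DF={B2,B3}
  B2: DF={B3,B4}
  B3: DF={B4}
  B4: DF=∅

φ for z: defs {B0,B1,B3,B4}
  DF⁺ = {B2,B3,B4}

Answer: ["B2", "B3", "B4"]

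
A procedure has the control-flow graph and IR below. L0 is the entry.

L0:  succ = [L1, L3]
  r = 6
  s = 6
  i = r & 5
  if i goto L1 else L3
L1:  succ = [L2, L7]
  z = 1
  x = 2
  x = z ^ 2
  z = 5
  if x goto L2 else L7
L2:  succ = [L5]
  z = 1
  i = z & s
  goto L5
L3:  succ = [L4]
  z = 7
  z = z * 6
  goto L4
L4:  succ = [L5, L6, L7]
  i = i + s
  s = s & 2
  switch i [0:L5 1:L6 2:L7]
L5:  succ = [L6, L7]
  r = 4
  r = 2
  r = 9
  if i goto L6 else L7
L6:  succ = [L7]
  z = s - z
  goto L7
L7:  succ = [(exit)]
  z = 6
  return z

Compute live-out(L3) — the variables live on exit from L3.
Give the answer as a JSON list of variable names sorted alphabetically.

Answer: ["i", "s", "z"]

Derivation:
Per-block:
  L0: {i,r,s} / ∅
  L1: {x,z} / ∅
  L2: {i,z} / {s}
  L3: {z} / ∅
  L4: {i,s} / {i,s}
  L5: {r} / {i}
  L6: {z} / {s,z}
  L7: {z} / ∅

Live sets:
  L0: in=∅ out={i,s}
  L1: in={s} out={s}
  L2: in={s} out={i,s,z}
  L3: in={i,s} out={i,s,z}
  L4: in={i,s,z} out={i,s,z}
  L5: in={i,s,z} out={s,z}
  L6: in={s,z} out=∅
  L7: in=∅ out=∅

live-out(L3) = ["i", "s", "z"]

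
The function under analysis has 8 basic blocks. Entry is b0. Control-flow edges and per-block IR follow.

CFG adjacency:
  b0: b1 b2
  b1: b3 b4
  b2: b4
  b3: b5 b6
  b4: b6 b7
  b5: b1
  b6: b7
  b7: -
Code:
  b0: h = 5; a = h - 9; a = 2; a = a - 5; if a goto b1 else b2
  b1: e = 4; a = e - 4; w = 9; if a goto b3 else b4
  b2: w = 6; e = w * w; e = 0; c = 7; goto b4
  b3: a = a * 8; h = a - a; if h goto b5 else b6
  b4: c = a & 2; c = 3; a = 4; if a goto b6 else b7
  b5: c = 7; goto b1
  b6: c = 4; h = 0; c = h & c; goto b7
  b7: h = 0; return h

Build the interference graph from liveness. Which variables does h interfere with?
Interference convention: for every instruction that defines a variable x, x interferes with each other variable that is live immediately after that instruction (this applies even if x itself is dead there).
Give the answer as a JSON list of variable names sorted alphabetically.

Block summaries:
  b0 def {a,h} use ∅
  b1 def {a,e,w} use ∅
  b2 def {c,e,w} use ∅
  b3 def {a,h} use {a}
  b4 def {a,c} use {a}
  b5 def {c} use ∅
  b6 def {c,h} use ∅
  b7 def {h} use ∅

Live sets:
  b0: in=∅ out={a}
  b1: in=∅ out={a}
  b2: in={a} out={a}
  b3: in={a} out=∅
  b4: in={a} out=∅
  b5: in=∅ out=∅
  b6: in=∅ out=∅
  b7: in=∅ out=∅

Interference:
  a↔{c,e,w}
  c↔{a,h}
  e↔{a}
  h↔{c}
  w↔{a}

N(h) = ["c"]

Answer: ["c"]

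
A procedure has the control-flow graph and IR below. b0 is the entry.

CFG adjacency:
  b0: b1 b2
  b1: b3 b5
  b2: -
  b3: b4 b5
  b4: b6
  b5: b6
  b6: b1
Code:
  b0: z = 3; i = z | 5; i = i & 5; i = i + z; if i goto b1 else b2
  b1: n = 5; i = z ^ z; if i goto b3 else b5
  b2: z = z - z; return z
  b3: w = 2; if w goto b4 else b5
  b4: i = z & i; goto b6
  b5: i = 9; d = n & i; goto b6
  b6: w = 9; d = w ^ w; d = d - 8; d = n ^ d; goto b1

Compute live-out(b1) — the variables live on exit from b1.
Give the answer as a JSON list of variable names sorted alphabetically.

def/use:
  b0 def {i,z} use ∅
  b1 def {i,n} use {z}
  b2 def {z} use {z}
  b3 def {w} use ∅
  b4 def {i} use {i,z}
  b5 def {d,i} use {n}
  b6 def {d,w} use {n}

Backward fixpoint:
  b0 li=∅ lo={z}
  b1 li={z} lo={i,n,z}
  b2 li={z} lo=∅
  b3 li={i,n,z} lo={i,n,z}
  b4 li={i,n,z} lo={n,z}
  b5 li={n,z} lo={n,z}
  b6 li={n,z} lo={z}

live-out(b1) = ["i", "n", "z"]

Answer: ["i", "n", "z"]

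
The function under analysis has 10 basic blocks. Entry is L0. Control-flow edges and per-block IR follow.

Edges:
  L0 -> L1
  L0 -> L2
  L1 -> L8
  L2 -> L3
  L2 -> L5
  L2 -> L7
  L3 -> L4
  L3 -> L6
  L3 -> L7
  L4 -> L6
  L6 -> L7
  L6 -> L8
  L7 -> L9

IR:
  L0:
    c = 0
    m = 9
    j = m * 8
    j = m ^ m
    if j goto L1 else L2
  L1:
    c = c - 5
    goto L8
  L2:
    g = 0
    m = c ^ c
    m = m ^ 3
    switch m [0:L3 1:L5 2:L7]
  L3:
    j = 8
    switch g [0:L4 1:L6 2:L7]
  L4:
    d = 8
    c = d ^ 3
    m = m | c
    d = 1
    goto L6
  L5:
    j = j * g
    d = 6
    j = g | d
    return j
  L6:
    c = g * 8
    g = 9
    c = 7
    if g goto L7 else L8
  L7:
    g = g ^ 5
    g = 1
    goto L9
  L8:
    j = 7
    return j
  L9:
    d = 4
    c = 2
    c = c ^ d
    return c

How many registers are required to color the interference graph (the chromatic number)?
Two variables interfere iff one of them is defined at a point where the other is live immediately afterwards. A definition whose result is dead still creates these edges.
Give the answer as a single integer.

Answer: 4

Working:
Block summaries:
  L0: def={c,j,m} ue=∅
  L1: def={c} ue={c}
  L2: def={g,m} ue={c}
  L3: def={j} ue={g}
  L4: def={c,d,m} ue={m}
  L5: def={d,j} ue={g,j}
  L6: def={c,g} ue={g}
  L7: def={g} ue={g}
  L8: def={j} ue=∅
  L9: def={c,d} ue=∅

Live sets:
  L0 li=∅ lo={c,j}
  L1 li={c} lo=∅
  L2 li={c,j} lo={g,j,m}
  L3 li={g,m} lo={g,m}
  L4 li={g,m} lo={g}
  L5 li={g,j} lo=∅
  L6 li={g} lo={g}
  L7 li={g} lo=∅
  L8 li=∅ lo=∅
  L9 li=∅ lo=∅

Interfere edges:
  c: {d,g,j,m}
  d: {c,g,m}
  g: {c,d,j,m}
  j: {c,g,m}
  m: {c,d,g,j}

Chromatic number:
  lower bound: {c,d,g,m} mutually conflict ⇒ χ ≥ 4
  4-colouring: r0={c}  r1={g}  r2={m}  r3={d,j}
  χ = 4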